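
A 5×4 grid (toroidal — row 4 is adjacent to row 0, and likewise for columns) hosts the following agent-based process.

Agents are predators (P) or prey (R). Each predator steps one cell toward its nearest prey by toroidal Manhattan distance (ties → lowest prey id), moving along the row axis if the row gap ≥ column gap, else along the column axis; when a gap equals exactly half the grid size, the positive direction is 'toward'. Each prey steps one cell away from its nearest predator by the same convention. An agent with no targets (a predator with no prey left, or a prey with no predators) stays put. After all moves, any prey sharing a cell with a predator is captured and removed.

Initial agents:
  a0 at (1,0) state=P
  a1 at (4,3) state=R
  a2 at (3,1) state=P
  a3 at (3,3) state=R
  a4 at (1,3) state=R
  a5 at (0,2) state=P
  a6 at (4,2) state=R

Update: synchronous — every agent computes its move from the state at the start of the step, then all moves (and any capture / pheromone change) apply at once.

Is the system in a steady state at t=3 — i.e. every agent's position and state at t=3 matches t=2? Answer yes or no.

t=1: a0@(1,3):P a1@(3,3):R a2@(3,2):P a4@(1,2):R a5@(4,2):P
t=2: a0@(1,2):P a1@(3,0):R a2@(3,3):P a4@(1,1):R a5@(3,2):P
t=3: a0@(1,1):P a1@(3,1):R a2@(3,0):P a4@(1,0):R a5@(3,3):P

no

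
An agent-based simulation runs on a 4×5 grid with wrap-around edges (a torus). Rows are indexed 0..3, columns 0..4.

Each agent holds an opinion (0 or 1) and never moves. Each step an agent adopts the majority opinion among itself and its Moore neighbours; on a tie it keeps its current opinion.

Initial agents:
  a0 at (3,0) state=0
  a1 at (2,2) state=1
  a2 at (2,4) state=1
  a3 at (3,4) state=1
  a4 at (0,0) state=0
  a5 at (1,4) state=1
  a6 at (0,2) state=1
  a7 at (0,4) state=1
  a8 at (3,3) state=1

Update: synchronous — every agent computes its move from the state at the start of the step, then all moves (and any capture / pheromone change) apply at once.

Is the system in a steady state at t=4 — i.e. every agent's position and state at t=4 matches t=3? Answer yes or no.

yes

t=1: a0@(3,0):1 a1@(2,2):1 a2@(2,4):1 a3@(3,4):1 a4@(0,0):1 a5@(1,4):1 a6@(0,2):1 a7@(0,4):1 a8@(3,3):1
t=2: (unchanged — steady state)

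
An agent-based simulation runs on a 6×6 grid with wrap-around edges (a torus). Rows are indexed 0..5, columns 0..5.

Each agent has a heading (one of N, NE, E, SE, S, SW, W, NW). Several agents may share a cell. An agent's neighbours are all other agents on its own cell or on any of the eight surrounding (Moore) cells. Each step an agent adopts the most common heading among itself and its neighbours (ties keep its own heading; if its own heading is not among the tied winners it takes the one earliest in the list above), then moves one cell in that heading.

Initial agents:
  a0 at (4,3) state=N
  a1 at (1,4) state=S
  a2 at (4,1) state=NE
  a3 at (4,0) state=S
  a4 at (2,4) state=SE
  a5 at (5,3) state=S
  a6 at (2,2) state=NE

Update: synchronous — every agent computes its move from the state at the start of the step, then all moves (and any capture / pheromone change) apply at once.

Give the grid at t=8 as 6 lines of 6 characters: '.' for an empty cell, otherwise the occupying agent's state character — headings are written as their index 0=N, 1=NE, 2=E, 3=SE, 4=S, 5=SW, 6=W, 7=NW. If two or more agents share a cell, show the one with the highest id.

t=1: a0@(3,3):N a1@(2,4):S a2@(3,2):NE a3@(5,0):S a4@(3,5):SE a5@(0,3):S a6@(1,3):NE
t=2: a0@(2,3):N a1@(3,4):S a2@(2,3):NE a3@(0,0):S a4@(4,0):SE a5@(1,3):S a6@(2,3):S
t=3: a0@(3,3):S a1@(4,4):S a2@(3,3):S a3@(1,0):S a4@(5,1):SE a5@(2,3):S a6@(3,3):S
t=4: a0@(4,3):S a1@(5,4):S a2@(4,3):S a3@(2,0):S a4@(0,2):SE a5@(3,3):S a6@(4,3):S
t=5: a0@(5,3):S a1@(0,4):S a2@(5,3):S a3@(3,0):S a4@(1,3):SE a5@(4,3):S a6@(5,3):S
t=6: a0@(0,3):S a1@(1,4):S a2@(0,3):S a3@(4,0):S a4@(2,4):SE a5@(5,3):S a6@(0,3):S
t=7: a0@(1,3):S a1@(2,4):S a2@(1,3):S a3@(5,0):S a4@(3,5):SE a5@(0,3):S a6@(1,3):S
t=8: a0@(2,3):S a1@(3,4):S a2@(2,3):S a3@(0,0):S a4@(4,0):SE a5@(1,3):S a6@(2,3):S

4.....
...4..
...4..
....4.
3.....
......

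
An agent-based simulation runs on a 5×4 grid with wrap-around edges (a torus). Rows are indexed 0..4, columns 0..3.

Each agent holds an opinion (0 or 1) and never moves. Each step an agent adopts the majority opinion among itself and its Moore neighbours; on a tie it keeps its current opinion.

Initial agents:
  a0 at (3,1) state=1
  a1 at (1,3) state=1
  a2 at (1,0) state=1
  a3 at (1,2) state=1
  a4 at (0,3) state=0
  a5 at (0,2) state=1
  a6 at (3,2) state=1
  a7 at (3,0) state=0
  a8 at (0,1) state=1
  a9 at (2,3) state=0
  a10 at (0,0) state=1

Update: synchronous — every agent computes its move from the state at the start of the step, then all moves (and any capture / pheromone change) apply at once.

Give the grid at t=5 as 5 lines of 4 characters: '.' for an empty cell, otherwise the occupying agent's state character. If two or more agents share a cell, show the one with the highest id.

t=1: a0@(3,1):1 a1@(1,3):1 a2@(1,0):1 a3@(1,2):1 a4@(0,3):1 a5@(0,2):1 a6@(3,2):1 a7@(3,0):0 a8@(0,1):1 a9@(2,3):1 a10@(0,0):1
t=2: a0@(3,1):1 a1@(1,3):1 a2@(1,0):1 a3@(1,2):1 a4@(0,3):1 a5@(0,2):1 a6@(3,2):1 a7@(3,0):1 a8@(0,1):1 a9@(2,3):1 a10@(0,0):1
t=3: (unchanged — steady state)

1111
1.11
...1
111.
....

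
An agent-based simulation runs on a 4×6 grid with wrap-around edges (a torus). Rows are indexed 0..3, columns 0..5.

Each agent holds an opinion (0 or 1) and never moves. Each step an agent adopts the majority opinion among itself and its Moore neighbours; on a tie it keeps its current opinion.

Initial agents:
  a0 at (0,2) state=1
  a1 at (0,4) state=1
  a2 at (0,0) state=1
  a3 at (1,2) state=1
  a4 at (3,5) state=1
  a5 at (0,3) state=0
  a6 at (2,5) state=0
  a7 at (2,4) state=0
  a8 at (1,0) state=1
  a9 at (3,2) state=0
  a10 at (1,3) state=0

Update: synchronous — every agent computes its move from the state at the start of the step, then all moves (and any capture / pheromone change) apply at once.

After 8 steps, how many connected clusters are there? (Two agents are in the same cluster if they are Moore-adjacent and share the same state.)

t=1: a0@(0,2):0 a1@(0,4):1 a2@(0,0):1 a3@(1,2):1 a4@(3,5):1 a5@(0,3):0 a6@(2,5):0 a7@(2,4):0 a8@(1,0):1 a9@(3,2):0 a10@(1,3):0
t=2: a0@(0,2):0 a1@(0,4):1 a2@(0,0):1 a3@(1,2):0 a4@(3,5):1 a5@(0,3):0 a6@(2,5):0 a7@(2,4):0 a8@(1,0):1 a9@(3,2):0 a10@(1,3):0
t=3: (unchanged — steady state)

2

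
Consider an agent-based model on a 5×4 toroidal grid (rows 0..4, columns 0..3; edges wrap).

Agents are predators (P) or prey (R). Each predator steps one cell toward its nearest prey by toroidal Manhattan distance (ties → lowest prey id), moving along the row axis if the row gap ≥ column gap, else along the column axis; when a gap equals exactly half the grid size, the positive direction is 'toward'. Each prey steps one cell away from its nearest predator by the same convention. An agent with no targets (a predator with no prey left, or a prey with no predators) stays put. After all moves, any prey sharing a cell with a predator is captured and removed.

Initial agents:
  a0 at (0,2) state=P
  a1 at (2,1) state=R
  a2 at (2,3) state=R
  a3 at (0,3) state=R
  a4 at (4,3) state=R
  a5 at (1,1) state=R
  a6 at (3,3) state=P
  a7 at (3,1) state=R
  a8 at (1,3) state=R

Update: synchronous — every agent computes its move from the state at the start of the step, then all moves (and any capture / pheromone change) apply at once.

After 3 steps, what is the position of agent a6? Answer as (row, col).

(2, 3)

t=1: a0@(0,3):P a1@(3,1):R a2@(1,3):R a3@(0,0):R a5@(2,1):R a6@(2,3):P a7@(3,0):R
t=2: a0@(1,3):P a1@(3,0):R a2@(2,3):R a3@(0,1):R a5@(2,0):R a6@(1,3):P a7@(4,0):R
t=3: a0@(2,3):P a1@(4,0):R a2@(3,3):R a3@(0,0):R a5@(3,0):R a6@(2,3):P a7@(3,0):R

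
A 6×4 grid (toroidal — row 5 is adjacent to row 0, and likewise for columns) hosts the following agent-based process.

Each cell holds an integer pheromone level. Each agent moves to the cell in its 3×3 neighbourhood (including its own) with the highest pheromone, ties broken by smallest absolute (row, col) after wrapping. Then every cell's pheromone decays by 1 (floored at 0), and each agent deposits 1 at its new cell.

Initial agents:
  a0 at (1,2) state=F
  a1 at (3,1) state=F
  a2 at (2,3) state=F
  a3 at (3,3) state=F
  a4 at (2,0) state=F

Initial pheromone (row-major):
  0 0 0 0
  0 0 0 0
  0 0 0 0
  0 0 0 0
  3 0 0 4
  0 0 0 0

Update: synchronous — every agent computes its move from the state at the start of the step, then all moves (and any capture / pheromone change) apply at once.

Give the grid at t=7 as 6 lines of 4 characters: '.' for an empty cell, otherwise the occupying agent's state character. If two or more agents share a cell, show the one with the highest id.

t=1: a0@(0,1) a1@(4,0) a2@(1,0) a3@(4,3) a4@(1,0) | pheromone: 0 1 0 0 / 2 0 0 0 / 0 0 0 0 / 0 0 0 0 / 3 0 0 4 / 0 0 0 0
t=2: a0@(1,0) a1@(4,3) a2@(1,0) a3@(4,3) a4@(1,0) | pheromone: 0 0 0 0 / 4 0 0 0 / 0 0 0 0 / 0 0 0 0 / 2 0 0 5 / 0 0 0 0
t=3: a0@(1,0) a1@(4,3) a2@(1,0) a3@(4,3) a4@(1,0) | pheromone: 0 0 0 0 / 6 0 0 0 / 0 0 0 0 / 0 0 0 0 / 1 0 0 6 / 0 0 0 0
t=4: a0@(1,0) a1@(4,3) a2@(1,0) a3@(4,3) a4@(1,0) | pheromone: 0 0 0 0 / 8 0 0 0 / 0 0 0 0 / 0 0 0 0 / 0 0 0 7 / 0 0 0 0
t=5: a0@(1,0) a1@(4,3) a2@(1,0) a3@(4,3) a4@(1,0) | pheromone: 0 0 0 0 / 10 0 0 0 / 0 0 0 0 / 0 0 0 0 / 0 0 0 8 / 0 0 0 0
t=6: a0@(1,0) a1@(4,3) a2@(1,0) a3@(4,3) a4@(1,0) | pheromone: 0 0 0 0 / 12 0 0 0 / 0 0 0 0 / 0 0 0 0 / 0 0 0 9 / 0 0 0 0
t=7: a0@(1,0) a1@(4,3) a2@(1,0) a3@(4,3) a4@(1,0) | pheromone: 0 0 0 0 / 14 0 0 0 / 0 0 0 0 / 0 0 0 0 / 0 0 0 10 / 0 0 0 0

....
F...
....
....
...F
....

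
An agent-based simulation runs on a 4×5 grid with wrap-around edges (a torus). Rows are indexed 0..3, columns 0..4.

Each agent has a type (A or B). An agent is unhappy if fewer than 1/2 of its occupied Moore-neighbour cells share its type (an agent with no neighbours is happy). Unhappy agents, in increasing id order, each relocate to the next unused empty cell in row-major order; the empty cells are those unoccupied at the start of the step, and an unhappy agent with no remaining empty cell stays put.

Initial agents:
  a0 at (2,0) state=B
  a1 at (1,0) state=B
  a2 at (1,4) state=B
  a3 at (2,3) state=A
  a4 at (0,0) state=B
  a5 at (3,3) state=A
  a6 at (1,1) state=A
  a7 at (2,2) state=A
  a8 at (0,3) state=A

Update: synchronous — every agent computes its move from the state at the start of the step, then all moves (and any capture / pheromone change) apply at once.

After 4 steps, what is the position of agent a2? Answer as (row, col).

t=1: a0@(2,0):B a1@(1,0):B a2@(1,4):B a3@(2,3):A a4@(0,0):B a5@(3,3):A a6@(0,1):A a7@(2,2):A a8@(0,3):A
t=2: a0@(2,0):B a1@(1,0):B a2@(1,4):B a3@(2,3):A a4@(0,0):B a5@(3,3):A a6@(0,2):A a7@(2,2):A a8@(0,3):A
t=3: (unchanged — steady state)

(1, 4)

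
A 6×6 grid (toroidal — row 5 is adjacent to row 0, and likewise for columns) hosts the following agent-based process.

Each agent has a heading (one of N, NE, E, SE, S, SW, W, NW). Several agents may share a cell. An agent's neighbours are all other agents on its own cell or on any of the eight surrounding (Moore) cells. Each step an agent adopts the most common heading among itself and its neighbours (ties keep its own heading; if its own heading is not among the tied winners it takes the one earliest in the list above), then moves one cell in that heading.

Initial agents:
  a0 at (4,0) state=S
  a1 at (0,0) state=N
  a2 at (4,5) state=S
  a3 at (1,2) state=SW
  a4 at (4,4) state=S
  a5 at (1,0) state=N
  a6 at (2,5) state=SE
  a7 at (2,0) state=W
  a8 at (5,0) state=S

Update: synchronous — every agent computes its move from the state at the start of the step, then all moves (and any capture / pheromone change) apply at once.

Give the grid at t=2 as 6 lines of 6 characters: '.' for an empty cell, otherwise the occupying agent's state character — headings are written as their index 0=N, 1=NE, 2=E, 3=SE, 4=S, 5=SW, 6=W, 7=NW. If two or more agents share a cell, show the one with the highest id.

4...44
4.....
....6.
5.....
.3....
......

t=1: a0@(5,0):S a1@(5,0):N a2@(5,5):S a3@(2,1):SW a4@(5,4):S a5@(0,0):N a6@(3,0):SE a7@(2,5):W a8@(0,0):S
t=2: a0@(0,0):S a1@(0,0):S a2@(0,5):S a3@(3,0):SW a4@(0,4):S a5@(1,0):S a6@(4,1):SE a7@(2,4):W a8@(1,0):S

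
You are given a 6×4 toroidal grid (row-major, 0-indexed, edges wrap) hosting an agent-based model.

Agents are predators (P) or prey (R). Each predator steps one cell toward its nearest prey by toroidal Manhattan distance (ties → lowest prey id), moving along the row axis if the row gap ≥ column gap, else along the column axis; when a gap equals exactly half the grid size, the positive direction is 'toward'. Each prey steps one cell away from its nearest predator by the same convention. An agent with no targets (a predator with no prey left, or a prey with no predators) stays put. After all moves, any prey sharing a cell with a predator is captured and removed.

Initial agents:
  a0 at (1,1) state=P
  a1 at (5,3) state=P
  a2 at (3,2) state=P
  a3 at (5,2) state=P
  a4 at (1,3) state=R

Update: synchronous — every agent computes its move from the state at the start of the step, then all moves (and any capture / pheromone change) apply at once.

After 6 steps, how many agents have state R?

t=1: a0@(1,2):P a1@(0,3):P a2@(2,2):P a3@(0,2):P
t=2: (unchanged — steady state)

0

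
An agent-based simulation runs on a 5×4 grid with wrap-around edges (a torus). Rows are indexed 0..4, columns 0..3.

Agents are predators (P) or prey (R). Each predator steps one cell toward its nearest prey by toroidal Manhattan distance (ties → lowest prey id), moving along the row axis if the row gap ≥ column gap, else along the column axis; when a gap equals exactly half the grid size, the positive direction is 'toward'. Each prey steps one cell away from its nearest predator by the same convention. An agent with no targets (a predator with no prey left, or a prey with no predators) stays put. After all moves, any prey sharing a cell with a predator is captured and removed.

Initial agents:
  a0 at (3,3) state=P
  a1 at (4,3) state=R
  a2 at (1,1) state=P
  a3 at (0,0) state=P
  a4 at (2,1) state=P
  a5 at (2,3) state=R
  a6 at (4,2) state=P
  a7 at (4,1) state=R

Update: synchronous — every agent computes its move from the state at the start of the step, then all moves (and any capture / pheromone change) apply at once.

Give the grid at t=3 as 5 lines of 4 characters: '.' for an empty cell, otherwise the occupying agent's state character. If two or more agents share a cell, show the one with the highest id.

....
P.PP
...R
...R
....

t=1: a0@(4,3):P a1@(0,3):R a2@(0,1):P a3@(4,0):P a4@(2,2):P a5@(1,3):R a6@(4,3):P
t=2: a0@(0,3):P a1@(1,3):R a2@(0,2):P a3@(0,0):P a4@(1,2):P a5@(2,3):R a6@(0,3):P
t=3: a0@(1,3):P a1@(2,3):R a2@(1,2):P a3@(1,0):P a4@(1,3):P a5@(3,3):R a6@(1,3):P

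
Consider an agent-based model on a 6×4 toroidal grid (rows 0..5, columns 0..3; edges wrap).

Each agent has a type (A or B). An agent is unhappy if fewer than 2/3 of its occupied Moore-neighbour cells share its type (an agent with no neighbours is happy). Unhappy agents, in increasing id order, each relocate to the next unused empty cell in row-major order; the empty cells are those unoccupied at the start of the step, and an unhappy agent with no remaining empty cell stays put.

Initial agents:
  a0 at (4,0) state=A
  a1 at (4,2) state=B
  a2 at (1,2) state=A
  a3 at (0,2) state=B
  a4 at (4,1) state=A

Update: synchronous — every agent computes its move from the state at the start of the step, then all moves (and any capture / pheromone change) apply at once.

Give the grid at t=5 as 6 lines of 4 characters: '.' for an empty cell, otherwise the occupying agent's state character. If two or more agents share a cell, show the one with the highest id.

BA.B
A...
....
....
A...
....

t=1: a0@(4,0):A a1@(0,0):B a2@(0,1):A a3@(0,3):B a4@(1,0):A
t=2: a0@(4,0):A a1@(0,2):B a2@(1,1):A a3@(1,2):B a4@(1,3):A
t=3: a0@(4,0):A a1@(0,0):B a2@(0,1):A a3@(0,3):B a4@(1,0):A
t=4: a0@(4,0):A a1@(0,2):B a2@(1,1):A a3@(1,2):B a4@(1,3):A
t=5: a0@(4,0):A a1@(0,0):B a2@(0,1):A a3@(0,3):B a4@(1,0):A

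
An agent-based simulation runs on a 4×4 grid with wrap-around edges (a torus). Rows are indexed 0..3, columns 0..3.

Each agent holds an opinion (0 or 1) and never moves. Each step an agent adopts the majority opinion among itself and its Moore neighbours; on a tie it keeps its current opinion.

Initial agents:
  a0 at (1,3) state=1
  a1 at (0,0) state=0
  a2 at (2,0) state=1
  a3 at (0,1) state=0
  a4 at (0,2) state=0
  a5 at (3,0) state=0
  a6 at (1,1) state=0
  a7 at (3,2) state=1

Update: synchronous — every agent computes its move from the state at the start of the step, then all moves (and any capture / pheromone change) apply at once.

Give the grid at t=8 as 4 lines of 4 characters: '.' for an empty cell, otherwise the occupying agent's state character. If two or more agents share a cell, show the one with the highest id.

t=1: a0@(1,3):1 a1@(0,0):0 a2@(2,0):1 a3@(0,1):0 a4@(0,2):0 a5@(3,0):0 a6@(1,1):0 a7@(3,2):0
t=2: (unchanged — steady state)

000.
.0.1
1...
0.0.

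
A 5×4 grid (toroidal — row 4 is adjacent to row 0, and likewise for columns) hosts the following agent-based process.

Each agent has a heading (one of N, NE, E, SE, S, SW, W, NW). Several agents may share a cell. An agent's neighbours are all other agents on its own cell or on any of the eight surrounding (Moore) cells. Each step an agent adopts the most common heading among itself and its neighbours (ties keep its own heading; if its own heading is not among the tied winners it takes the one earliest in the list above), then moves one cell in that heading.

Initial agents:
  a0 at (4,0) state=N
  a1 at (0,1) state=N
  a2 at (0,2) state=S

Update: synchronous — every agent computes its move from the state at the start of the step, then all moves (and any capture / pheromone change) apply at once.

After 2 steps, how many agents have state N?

t=1: a0@(3,0):N a1@(4,1):N a2@(1,2):S
t=2: a0@(2,0):N a1@(3,1):N a2@(2,2):S

2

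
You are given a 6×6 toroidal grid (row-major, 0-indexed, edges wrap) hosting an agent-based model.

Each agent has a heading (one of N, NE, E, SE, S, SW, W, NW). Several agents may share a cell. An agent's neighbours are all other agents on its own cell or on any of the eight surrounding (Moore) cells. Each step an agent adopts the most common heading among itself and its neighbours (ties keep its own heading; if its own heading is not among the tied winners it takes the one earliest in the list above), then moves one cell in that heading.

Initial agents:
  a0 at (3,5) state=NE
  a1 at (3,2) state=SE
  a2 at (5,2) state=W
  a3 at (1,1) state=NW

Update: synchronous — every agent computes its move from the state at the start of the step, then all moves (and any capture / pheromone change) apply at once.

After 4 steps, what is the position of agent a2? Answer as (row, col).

t=1: a0@(2,0):NE a1@(4,3):SE a2@(5,1):W a3@(0,0):NW
t=2: a0@(1,1):NE a1@(5,4):SE a2@(5,0):W a3@(5,5):NW
t=3: a0@(0,2):NE a1@(0,5):SE a2@(5,5):W a3@(4,4):NW
t=4: a0@(5,3):NE a1@(1,0):SE a2@(5,4):W a3@(3,3):NW

(5, 4)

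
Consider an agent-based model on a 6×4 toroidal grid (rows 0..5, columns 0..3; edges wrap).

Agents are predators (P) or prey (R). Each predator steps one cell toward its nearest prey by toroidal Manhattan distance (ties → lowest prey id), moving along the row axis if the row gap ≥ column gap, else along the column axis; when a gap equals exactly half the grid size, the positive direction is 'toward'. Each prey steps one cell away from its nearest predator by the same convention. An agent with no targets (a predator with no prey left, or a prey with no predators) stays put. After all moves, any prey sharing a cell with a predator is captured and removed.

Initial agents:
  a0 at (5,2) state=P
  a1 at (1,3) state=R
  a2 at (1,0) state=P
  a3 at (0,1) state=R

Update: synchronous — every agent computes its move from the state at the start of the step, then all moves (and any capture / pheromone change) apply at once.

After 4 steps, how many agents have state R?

2

t=1: a0@(0,2):P a1@(1,2):R a2@(1,3):P a3@(1,1):R
t=2: a0@(1,2):P a1@(2,2):R a2@(1,2):P a3@(2,1):R
t=3: a0@(2,2):P a1@(3,2):R a2@(2,2):P a3@(3,1):R
t=4: a0@(3,2):P a1@(4,2):R a2@(3,2):P a3@(4,1):R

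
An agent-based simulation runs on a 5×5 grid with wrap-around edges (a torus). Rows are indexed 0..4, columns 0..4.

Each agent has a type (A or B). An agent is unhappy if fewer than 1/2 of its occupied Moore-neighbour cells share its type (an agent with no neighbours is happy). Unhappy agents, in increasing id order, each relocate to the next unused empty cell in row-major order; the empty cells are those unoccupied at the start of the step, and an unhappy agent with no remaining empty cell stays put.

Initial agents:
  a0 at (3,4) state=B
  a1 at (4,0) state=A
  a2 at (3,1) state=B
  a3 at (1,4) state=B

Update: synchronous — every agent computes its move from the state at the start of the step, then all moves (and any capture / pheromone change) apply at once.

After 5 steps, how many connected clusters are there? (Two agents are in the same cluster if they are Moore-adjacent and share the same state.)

2

t=1: a0@(0,0):B a1@(0,1):A a2@(0,2):B a3@(1,4):B
t=2: a0@(0,0):B a1@(0,3):A a2@(0,4):B a3@(1,4):B
t=3: a0@(0,0):B a1@(0,1):A a2@(0,4):B a3@(1,4):B
t=4: a0@(0,0):B a1@(0,2):A a2@(0,4):B a3@(1,4):B
t=5: (unchanged — steady state)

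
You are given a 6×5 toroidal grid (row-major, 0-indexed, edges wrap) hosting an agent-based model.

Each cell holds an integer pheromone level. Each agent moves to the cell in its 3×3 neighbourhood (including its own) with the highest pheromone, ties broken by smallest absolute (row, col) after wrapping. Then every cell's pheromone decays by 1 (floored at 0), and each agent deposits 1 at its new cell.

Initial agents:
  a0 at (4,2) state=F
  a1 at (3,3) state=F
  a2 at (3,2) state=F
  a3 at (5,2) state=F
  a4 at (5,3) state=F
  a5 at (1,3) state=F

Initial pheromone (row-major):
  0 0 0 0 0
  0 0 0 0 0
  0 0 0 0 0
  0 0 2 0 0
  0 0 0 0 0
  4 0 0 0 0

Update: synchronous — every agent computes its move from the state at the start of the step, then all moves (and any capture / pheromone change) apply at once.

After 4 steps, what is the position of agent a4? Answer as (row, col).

(0, 2)

t=1: a0@(3,2) a1@(3,2) a2@(3,2) a3@(0,1) a4@(0,2) a5@(0,2) | pheromone: 0 1 2 0 0 / 0 0 0 0 0 / 0 0 0 0 0 / 0 0 4 0 0 / 0 0 0 0 0 / 3 0 0 0 0
t=2: a0@(3,2) a1@(3,2) a2@(3,2) a3@(5,0) a4@(0,2) a5@(0,2) | pheromone: 0 0 3 0 0 / 0 0 0 0 0 / 0 0 0 0 0 / 0 0 6 0 0 / 0 0 0 0 0 / 3 0 0 0 0
t=3: a0@(3,2) a1@(3,2) a2@(3,2) a3@(5,0) a4@(0,2) a5@(0,2) | pheromone: 0 0 4 0 0 / 0 0 0 0 0 / 0 0 0 0 0 / 0 0 8 0 0 / 0 0 0 0 0 / 3 0 0 0 0
t=4: a0@(3,2) a1@(3,2) a2@(3,2) a3@(5,0) a4@(0,2) a5@(0,2) | pheromone: 0 0 5 0 0 / 0 0 0 0 0 / 0 0 0 0 0 / 0 0 10 0 0 / 0 0 0 0 0 / 3 0 0 0 0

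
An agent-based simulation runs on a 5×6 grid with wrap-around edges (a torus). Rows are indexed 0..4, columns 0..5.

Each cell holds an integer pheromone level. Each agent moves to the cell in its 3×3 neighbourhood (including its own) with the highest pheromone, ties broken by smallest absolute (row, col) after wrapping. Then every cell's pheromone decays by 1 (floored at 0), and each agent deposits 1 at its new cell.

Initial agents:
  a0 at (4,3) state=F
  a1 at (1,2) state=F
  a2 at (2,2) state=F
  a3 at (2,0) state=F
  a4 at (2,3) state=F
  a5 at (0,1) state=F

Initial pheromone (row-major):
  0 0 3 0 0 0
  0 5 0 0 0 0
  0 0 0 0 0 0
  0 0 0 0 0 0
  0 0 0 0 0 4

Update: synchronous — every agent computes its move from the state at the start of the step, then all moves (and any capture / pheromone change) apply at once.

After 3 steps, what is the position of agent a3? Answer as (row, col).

(1, 1)

t=1: a0@(0,2) a1@(1,1) a2@(1,1) a3@(1,1) a4@(1,2) a5@(1,1) | pheromone: 0 0 3 0 0 0 / 0 8 1 0 0 0 / 0 0 0 0 0 0 / 0 0 0 0 0 0 / 0 0 0 0 0 3
t=2: a0@(1,1) a1@(1,1) a2@(1,1) a3@(1,1) a4@(1,1) a5@(1,1) | pheromone: 0 0 2 0 0 0 / 0 13 0 0 0 0 / 0 0 0 0 0 0 / 0 0 0 0 0 0 / 0 0 0 0 0 2
t=3: a0@(1,1) a1@(1,1) a2@(1,1) a3@(1,1) a4@(1,1) a5@(1,1) | pheromone: 0 0 1 0 0 0 / 0 18 0 0 0 0 / 0 0 0 0 0 0 / 0 0 0 0 0 0 / 0 0 0 0 0 1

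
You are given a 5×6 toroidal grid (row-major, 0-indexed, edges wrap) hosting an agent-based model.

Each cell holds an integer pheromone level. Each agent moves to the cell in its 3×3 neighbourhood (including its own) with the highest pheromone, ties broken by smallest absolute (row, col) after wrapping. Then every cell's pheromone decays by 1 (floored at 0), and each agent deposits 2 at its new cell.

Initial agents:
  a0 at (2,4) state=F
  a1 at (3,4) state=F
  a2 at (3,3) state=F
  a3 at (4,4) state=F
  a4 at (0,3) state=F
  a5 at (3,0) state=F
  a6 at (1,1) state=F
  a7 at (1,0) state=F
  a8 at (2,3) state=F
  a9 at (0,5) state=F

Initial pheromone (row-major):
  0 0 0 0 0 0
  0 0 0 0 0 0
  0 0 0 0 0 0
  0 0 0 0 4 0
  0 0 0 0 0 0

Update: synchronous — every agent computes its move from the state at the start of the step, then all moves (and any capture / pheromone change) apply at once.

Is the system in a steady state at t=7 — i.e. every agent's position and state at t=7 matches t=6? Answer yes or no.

t=1: a0@(3,4) a1@(3,4) a2@(3,4) a3@(3,4) a4@(0,2) a5@(2,0) a6@(0,0) a7@(0,0) a8@(3,4) a9@(0,0) | pheromone: 6 0 2 0 0 0 / 0 0 0 0 0 0 / 2 0 0 0 0 0 / 0 0 0 0 13 0 / 0 0 0 0 0 0
t=2: a0@(3,4) a1@(3,4) a2@(3,4) a3@(3,4) a4@(0,2) a5@(2,0) a6@(0,0) a7@(0,0) a8@(3,4) a9@(0,0) | pheromone: 11 0 3 0 0 0 / 0 0 0 0 0 0 / 3 0 0 0 0 0 / 0 0 0 0 22 0 / 0 0 0 0 0 0
t=3: a0@(3,4) a1@(3,4) a2@(3,4) a3@(3,4) a4@(0,2) a5@(2,0) a6@(0,0) a7@(0,0) a8@(3,4) a9@(0,0) | pheromone: 16 0 4 0 0 0 / 0 0 0 0 0 0 / 4 0 0 0 0 0 / 0 0 0 0 31 0 / 0 0 0 0 0 0
t=4: a0@(3,4) a1@(3,4) a2@(3,4) a3@(3,4) a4@(0,2) a5@(2,0) a6@(0,0) a7@(0,0) a8@(3,4) a9@(0,0) | pheromone: 21 0 5 0 0 0 / 0 0 0 0 0 0 / 5 0 0 0 0 0 / 0 0 0 0 40 0 / 0 0 0 0 0 0
t=5: a0@(3,4) a1@(3,4) a2@(3,4) a3@(3,4) a4@(0,2) a5@(2,0) a6@(0,0) a7@(0,0) a8@(3,4) a9@(0,0) | pheromone: 26 0 6 0 0 0 / 0 0 0 0 0 0 / 6 0 0 0 0 0 / 0 0 0 0 49 0 / 0 0 0 0 0 0
t=6: a0@(3,4) a1@(3,4) a2@(3,4) a3@(3,4) a4@(0,2) a5@(2,0) a6@(0,0) a7@(0,0) a8@(3,4) a9@(0,0) | pheromone: 31 0 7 0 0 0 / 0 0 0 0 0 0 / 7 0 0 0 0 0 / 0 0 0 0 58 0 / 0 0 0 0 0 0
t=7: a0@(3,4) a1@(3,4) a2@(3,4) a3@(3,4) a4@(0,2) a5@(2,0) a6@(0,0) a7@(0,0) a8@(3,4) a9@(0,0) | pheromone: 36 0 8 0 0 0 / 0 0 0 0 0 0 / 8 0 0 0 0 0 / 0 0 0 0 67 0 / 0 0 0 0 0 0

yes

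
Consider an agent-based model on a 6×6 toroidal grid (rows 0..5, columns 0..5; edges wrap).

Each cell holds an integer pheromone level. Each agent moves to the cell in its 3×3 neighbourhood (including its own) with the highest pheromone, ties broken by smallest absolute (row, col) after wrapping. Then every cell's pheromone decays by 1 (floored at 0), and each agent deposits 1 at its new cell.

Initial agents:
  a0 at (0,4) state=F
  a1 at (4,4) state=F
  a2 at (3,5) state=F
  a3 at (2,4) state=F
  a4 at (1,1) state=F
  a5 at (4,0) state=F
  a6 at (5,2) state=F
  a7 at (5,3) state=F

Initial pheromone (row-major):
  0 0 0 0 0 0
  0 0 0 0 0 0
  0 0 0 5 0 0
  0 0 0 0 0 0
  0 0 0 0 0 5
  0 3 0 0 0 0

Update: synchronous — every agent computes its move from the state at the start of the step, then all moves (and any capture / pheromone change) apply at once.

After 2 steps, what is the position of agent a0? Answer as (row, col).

t=1: a0@(0,3) a1@(4,5) a2@(4,5) a3@(2,3) a4@(0,0) a5@(4,5) a6@(5,1) a7@(0,2) | pheromone: 1 0 1 1 0 0 / 0 0 0 0 0 0 / 0 0 0 5 0 0 / 0 0 0 0 0 0 / 0 0 0 0 0 7 / 0 3 0 0 0 0
t=2: a0@(0,2) a1@(4,5) a2@(4,5) a3@(2,3) a4@(5,1) a5@(4,5) a6@(5,1) a7@(5,1) | pheromone: 0 0 1 0 0 0 / 0 0 0 0 0 0 / 0 0 0 5 0 0 / 0 0 0 0 0 0 / 0 0 0 0 0 9 / 0 5 0 0 0 0

(0, 2)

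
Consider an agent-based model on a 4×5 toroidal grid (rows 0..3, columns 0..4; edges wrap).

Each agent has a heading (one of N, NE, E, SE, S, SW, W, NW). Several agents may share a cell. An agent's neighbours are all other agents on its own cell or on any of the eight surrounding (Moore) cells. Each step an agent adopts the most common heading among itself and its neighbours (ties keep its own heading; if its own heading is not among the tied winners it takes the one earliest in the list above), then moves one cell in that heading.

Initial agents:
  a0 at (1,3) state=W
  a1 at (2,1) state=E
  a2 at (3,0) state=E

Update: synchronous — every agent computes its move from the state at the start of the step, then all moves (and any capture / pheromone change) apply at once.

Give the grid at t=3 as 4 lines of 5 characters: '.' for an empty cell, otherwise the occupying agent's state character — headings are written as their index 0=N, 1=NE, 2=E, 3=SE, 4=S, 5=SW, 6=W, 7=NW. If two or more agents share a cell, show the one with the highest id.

t=1: a0@(1,2):W a1@(2,2):E a2@(3,1):E
t=2: a0@(1,1):W a1@(2,3):E a2@(3,2):E
t=3: a0@(1,0):W a1@(2,4):E a2@(3,3):E

.....
6....
....2
...2.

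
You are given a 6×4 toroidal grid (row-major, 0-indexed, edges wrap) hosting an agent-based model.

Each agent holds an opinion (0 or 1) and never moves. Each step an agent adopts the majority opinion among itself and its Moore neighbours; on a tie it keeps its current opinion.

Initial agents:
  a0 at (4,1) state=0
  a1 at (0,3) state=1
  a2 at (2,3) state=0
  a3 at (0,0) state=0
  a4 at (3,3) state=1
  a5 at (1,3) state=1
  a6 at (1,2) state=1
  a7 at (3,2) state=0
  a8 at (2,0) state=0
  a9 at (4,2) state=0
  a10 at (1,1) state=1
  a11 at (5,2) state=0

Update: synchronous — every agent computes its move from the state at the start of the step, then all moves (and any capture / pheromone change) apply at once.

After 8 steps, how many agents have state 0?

t=1: a0@(4,1):0 a1@(0,3):1 a2@(2,3):0 a3@(0,0):1 a4@(3,3):0 a5@(1,3):1 a6@(1,2):1 a7@(3,2):0 a8@(2,0):1 a9@(4,2):0 a10@(1,1):1 a11@(5,2):0
t=2: (unchanged — steady state)

6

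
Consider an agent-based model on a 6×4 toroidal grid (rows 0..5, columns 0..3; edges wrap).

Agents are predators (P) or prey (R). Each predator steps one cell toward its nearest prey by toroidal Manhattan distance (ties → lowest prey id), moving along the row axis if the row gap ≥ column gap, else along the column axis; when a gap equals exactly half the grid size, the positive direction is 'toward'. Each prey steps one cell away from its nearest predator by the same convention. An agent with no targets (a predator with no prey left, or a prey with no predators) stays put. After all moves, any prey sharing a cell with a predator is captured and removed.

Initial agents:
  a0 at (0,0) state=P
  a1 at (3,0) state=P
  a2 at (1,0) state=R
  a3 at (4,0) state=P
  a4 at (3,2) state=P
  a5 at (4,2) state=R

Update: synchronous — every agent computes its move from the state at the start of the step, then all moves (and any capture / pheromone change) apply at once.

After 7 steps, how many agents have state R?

1

t=1: a0@(1,0):P a1@(2,0):P a3@(4,1):P a4@(4,2):P a5@(5,2):R
t=2: a0@(0,0):P a1@(3,0):P a3@(5,1):P a4@(5,2):P a5@(0,2):R
t=3: a0@(0,1):P a1@(4,0):P a3@(0,1):P a4@(0,2):P a5@(1,2):R
t=4: a0@(1,1):P a1@(5,0):P a3@(1,1):P a4@(1,2):P a5@(2,2):R
t=5: a0@(2,1):P a1@(0,0):P a3@(2,1):P a4@(2,2):P a5@(3,2):R
t=6: a0@(3,1):P a1@(1,0):P a3@(3,1):P a4@(3,2):P a5@(4,2):R
t=7: a0@(4,1):P a1@(2,0):P a3@(4,1):P a4@(4,2):P a5@(5,2):R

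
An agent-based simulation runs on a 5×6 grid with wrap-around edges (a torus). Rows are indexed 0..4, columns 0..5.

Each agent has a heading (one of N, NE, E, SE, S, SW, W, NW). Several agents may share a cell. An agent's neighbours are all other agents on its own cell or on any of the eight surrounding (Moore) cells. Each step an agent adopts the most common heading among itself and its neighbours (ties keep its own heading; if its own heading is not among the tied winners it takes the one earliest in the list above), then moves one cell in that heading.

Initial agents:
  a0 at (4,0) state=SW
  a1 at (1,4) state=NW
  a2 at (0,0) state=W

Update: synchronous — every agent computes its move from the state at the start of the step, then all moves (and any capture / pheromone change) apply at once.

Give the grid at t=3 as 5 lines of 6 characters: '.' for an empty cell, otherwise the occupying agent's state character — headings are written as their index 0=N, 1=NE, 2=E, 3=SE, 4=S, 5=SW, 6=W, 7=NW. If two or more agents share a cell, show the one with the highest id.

...6..
......
...5..
.7....
......

t=1: a0@(0,5):SW a1@(0,3):NW a2@(0,5):W
t=2: a0@(1,4):SW a1@(4,2):NW a2@(0,4):W
t=3: a0@(2,3):SW a1@(3,1):NW a2@(0,3):W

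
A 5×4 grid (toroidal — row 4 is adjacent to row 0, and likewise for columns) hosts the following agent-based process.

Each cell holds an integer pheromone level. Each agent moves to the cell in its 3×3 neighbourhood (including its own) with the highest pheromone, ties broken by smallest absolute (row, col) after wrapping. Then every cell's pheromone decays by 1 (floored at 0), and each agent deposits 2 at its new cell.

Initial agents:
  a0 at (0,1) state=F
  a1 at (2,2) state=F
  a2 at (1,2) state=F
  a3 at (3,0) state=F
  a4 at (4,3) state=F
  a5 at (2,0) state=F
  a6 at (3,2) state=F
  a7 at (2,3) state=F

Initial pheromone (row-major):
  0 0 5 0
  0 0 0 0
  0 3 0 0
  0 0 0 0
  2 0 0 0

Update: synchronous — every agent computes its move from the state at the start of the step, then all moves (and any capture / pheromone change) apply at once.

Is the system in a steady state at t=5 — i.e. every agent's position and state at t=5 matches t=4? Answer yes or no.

t=1: a0@(0,2) a1@(2,1) a2@(0,2) a3@(2,1) a4@(0,2) a5@(2,1) a6@(2,1) a7@(1,0) | pheromone: 0 0 10 0 / 2 0 0 0 / 0 10 0 0 / 0 0 0 0 / 1 0 0 0
t=2: a0@(0,2) a1@(2,1) a2@(0,2) a3@(2,1) a4@(0,2) a5@(2,1) a6@(2,1) a7@(2,1) | pheromone: 0 0 15 0 / 1 0 0 0 / 0 19 0 0 / 0 0 0 0 / 0 0 0 0
t=3: a0@(0,2) a1@(2,1) a2@(0,2) a3@(2,1) a4@(0,2) a5@(2,1) a6@(2,1) a7@(2,1) | pheromone: 0 0 20 0 / 0 0 0 0 / 0 28 0 0 / 0 0 0 0 / 0 0 0 0
t=4: a0@(0,2) a1@(2,1) a2@(0,2) a3@(2,1) a4@(0,2) a5@(2,1) a6@(2,1) a7@(2,1) | pheromone: 0 0 25 0 / 0 0 0 0 / 0 37 0 0 / 0 0 0 0 / 0 0 0 0
t=5: a0@(0,2) a1@(2,1) a2@(0,2) a3@(2,1) a4@(0,2) a5@(2,1) a6@(2,1) a7@(2,1) | pheromone: 0 0 30 0 / 0 0 0 0 / 0 46 0 0 / 0 0 0 0 / 0 0 0 0

yes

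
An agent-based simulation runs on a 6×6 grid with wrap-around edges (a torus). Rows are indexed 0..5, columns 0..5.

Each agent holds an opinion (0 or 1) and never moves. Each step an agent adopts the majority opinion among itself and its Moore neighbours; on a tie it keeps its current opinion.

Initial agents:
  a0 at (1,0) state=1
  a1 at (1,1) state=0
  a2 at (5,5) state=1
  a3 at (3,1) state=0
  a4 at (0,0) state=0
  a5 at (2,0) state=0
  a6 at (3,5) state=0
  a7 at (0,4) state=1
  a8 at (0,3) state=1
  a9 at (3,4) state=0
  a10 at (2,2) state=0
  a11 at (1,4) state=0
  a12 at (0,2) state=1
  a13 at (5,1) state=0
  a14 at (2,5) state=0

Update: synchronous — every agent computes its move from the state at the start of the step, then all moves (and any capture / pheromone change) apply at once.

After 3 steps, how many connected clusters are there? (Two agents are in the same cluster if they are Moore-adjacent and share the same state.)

t=1: a0@(1,0):0 a1@(1,1):0 a2@(5,5):1 a3@(3,1):0 a4@(0,0):0 a5@(2,0):0 a6@(3,5):0 a7@(0,4):1 a8@(0,3):1 a9@(3,4):0 a10@(2,2):0 a11@(1,4):0 a12@(0,2):1 a13@(5,1):0 a14@(2,5):0
t=2: (unchanged — steady state)

2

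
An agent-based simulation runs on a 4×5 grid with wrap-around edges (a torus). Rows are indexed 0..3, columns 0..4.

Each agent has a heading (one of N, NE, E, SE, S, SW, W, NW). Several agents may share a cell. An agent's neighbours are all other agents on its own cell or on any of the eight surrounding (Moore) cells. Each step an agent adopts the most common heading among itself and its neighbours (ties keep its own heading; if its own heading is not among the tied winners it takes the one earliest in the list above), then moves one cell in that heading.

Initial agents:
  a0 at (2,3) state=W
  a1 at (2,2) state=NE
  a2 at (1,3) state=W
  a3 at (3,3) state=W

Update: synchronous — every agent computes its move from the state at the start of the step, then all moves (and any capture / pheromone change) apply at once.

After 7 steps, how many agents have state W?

4

t=1: a0@(2,2):W a1@(2,1):W a2@(1,2):W a3@(3,2):W
t=2: a0@(2,1):W a1@(2,0):W a2@(1,1):W a3@(3,1):W
t=3: a0@(2,0):W a1@(2,4):W a2@(1,0):W a3@(3,0):W
t=4: a0@(2,4):W a1@(2,3):W a2@(1,4):W a3@(3,4):W
t=5: a0@(2,3):W a1@(2,2):W a2@(1,3):W a3@(3,3):W
t=6: a0@(2,2):W a1@(2,1):W a2@(1,2):W a3@(3,2):W
t=7: a0@(2,1):W a1@(2,0):W a2@(1,1):W a3@(3,1):W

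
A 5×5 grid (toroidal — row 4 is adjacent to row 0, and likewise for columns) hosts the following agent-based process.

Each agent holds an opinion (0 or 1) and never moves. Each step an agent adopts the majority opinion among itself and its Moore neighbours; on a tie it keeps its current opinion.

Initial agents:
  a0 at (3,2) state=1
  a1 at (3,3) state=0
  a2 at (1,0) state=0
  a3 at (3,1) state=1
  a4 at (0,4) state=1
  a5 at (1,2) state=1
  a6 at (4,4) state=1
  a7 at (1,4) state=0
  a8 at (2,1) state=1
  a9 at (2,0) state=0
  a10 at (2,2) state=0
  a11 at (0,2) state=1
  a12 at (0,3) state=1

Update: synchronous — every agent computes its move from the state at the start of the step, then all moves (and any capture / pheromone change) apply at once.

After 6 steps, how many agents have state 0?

t=1: a0@(3,2):1 a1@(3,3):0 a2@(1,0):0 a3@(3,1):1 a4@(0,4):1 a5@(1,2):1 a6@(4,4):1 a7@(1,4):0 a8@(2,1):1 a9@(2,0):0 a10@(2,2):1 a11@(0,2):1 a12@(0,3):1
t=2: a0@(3,2):1 a1@(3,3):1 a2@(1,0):0 a3@(3,1):1 a4@(0,4):1 a5@(1,2):1 a6@(4,4):1 a7@(1,4):0 a8@(2,1):1 a9@(2,0):0 a10@(2,2):1 a11@(0,2):1 a12@(0,3):1
t=3: (unchanged — steady state)

3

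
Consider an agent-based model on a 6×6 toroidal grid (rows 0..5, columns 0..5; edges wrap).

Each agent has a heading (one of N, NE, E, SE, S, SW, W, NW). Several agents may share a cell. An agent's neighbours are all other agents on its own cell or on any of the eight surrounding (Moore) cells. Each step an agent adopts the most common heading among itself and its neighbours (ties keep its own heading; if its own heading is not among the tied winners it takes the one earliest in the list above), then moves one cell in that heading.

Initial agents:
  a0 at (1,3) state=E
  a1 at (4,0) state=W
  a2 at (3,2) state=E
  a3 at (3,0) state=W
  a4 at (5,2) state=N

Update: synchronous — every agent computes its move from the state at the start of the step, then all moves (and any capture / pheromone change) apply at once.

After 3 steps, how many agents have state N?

1

t=1: a0@(1,4):E a1@(4,5):W a2@(3,3):E a3@(3,5):W a4@(4,2):N
t=2: a0@(1,5):E a1@(4,4):W a2@(3,4):E a3@(3,4):W a4@(3,2):N
t=3: a0@(1,0):E a1@(4,3):W a2@(3,3):W a3@(3,3):W a4@(2,2):N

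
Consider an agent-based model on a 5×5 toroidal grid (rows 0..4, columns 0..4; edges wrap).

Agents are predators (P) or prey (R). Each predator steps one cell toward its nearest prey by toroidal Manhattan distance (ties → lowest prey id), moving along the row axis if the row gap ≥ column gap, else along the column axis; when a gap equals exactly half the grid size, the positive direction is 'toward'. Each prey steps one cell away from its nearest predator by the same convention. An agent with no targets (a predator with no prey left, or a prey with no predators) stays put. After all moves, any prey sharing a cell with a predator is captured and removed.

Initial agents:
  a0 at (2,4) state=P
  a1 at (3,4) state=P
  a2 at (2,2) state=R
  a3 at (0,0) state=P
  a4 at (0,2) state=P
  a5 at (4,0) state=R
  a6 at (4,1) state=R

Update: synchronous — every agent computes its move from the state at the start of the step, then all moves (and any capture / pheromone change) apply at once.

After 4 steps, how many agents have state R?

2

t=1: a0@(2,3):P a1@(4,4):P a2@(2,1):R a3@(4,0):P a4@(1,2):P a5@(3,0):R a6@(3,1):R
t=2: a0@(2,2):P a1@(3,4):P a2@(2,0):R a3@(3,0):P a4@(2,2):P a5@(2,0):R a6@(2,1):R
t=3: a0@(2,1):P a1@(2,4):P a2@(1,0):R a3@(2,0):P a4@(2,1):P a5@(1,0):R
t=4: a0@(1,1):P a1@(1,4):P a2@(0,0):R a3@(1,0):P a4@(1,1):P a5@(0,0):R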